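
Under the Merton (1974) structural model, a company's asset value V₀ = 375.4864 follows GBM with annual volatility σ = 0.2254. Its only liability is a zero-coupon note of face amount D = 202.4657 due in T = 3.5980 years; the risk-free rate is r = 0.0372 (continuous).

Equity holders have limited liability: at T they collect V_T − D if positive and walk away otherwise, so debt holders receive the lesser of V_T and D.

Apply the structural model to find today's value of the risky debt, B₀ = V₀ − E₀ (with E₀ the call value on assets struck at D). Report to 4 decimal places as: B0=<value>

B0=175.3823

With assets at 375.4864 and a single debt payment of 202.4657 at 3.5980 years:
d₁ = [ln(V₀/D) + (r + σ²/2)T] / (σ√T)
   = [ln(375.4864/202.4657) + (0.0372 + 0.5·0.2254²)·3.5980] / (0.2254·√3.5980)
   = [0.617652 + 0.225244] / 0.427548 = 1.971467
d₂ = d₁ − σ√T = 1.971467 − 0.427548 = 1.543919
N(d₁) = 0.975665,  N(d₂) = 0.938696,  e^(−rT) = 0.874725
E₀ = V₀·N(d₁) − D·e^(−rT)·N(d₂)
   = 375.4864·0.975665 − 202.4657·0.874725·0.938696 = 200.104054
B₀ = V₀ − E₀ = 375.4864 − 200.104054 = 175.382346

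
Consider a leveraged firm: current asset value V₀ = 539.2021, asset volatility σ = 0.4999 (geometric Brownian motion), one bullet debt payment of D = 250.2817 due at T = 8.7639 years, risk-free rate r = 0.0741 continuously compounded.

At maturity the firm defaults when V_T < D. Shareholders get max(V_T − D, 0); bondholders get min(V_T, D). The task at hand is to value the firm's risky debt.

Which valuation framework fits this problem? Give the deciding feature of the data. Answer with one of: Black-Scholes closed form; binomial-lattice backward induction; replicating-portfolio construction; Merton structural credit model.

Key observation: the asked-for credit quantity lives on the firm's capital structure — asset value, asset volatility, debt face 250.2817 — which is the structural model's domain.

framework: Merton structural credit model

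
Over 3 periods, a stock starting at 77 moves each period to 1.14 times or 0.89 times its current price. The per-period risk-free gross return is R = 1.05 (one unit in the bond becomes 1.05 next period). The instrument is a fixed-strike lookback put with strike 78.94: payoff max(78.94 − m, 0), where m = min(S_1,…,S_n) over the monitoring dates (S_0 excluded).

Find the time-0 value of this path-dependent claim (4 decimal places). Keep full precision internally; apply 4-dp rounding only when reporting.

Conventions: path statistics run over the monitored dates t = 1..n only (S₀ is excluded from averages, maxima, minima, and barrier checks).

price = 5.1298

Risk-neutral up-probability p* = (R−d)/(u−d) = (1.05−0.89)/(1.14−0.89) = 0.6400; the claim prices as the p*-weighted sum of path payoffs discounted by R^3.
Enumerate all 2^3 = 8 price paths (U = up ×1.14, D = down ×0.89); each path with k up-moves has probability p*^k·(1−p*)^(3−k).
DDD: m=54.2826, payoff=24.6574, prob=0.046656
UDD: m=69.5305, payoff=9.4095, prob=0.082944
DUD: m=68.5300, payoff=10.4100, prob=0.082944
UUD: m=87.7800, payoff=0.0000, prob=0.147456
DDU: m=60.9917, payoff=17.9483, prob=0.082944
UDU: m=78.1242, payoff=0.8158, prob=0.147456
DUU: m=68.5300, payoff=10.4100, prob=0.147456
UUU: m=87.7800, payoff=0.0000, prob=0.262144
Price = Σ prob·payoff / R^3 = 5.938336 / 1.157625 = 5.1298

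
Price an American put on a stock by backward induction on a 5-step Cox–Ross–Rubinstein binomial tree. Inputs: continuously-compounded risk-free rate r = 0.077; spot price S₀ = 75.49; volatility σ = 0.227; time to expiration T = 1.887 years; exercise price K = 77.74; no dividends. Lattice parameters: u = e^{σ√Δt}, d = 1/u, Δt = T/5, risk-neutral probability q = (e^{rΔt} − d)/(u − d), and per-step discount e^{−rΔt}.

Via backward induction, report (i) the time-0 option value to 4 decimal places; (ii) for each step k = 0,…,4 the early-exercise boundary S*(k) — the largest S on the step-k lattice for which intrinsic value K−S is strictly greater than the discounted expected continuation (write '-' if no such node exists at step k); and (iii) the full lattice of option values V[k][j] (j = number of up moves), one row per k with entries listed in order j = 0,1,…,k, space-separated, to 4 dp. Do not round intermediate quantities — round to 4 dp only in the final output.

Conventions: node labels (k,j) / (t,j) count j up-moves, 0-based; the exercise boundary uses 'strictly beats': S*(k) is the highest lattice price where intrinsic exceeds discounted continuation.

price = 6.7403
boundary = - 65.6638 57.1166 65.6638 57.1166
tree:
6.7403
12.0762 3.0727
20.6234 6.2019 0.8765
28.0580 12.0762 2.1012 0.0000
34.5249 20.6234 5.0373 0.0000 0.0000
40.1500 28.0580 12.0762 0.0000 0.0000 0.0000

params: Δt=0.37740 u=1.14964 d=0.86983 q=0.57057 e^(-rΔt)=0.97136
t_5 payoffs: 40.1500 28.0580 12.0762 0.0000 0.0000 0.0000
t_4: node(4,0) S=43.2151 payoff=34.5249 vs cont=32.2983 → 34.5249 [stop]  node(4,1) S=57.1166 payoff=20.6234 vs cont=18.3968 → 20.6234 [stop]  node(4,2) S=75.4900 payoff=2.2500 vs cont=5.0373 → 5.0373 [wait]  node(4,3) S=99.7738 payoff=0.0000 vs cont=0.0000 → 0.0000 [wait]  node(4,4) S=131.8692 payoff=0.0000 vs cont=0.0000 → 0.0000 [wait]  ⇒ S*(4)=57.1166
t_3: node(3,0) S=49.6820 payoff=28.0580 vs cont=25.8314 → 28.0580 [stop]  node(3,1) S=65.6638 payoff=12.0762 vs cont=11.3944 → 12.0762 [stop]  node(3,2) S=86.7867 payoff=0.0000 vs cont=2.1012 → 2.1012 [wait]  node(3,3) S=114.7044 payoff=0.0000 vs cont=0.0000 → 0.0000 [wait]  ⇒ S*(3)=65.6638
t_2: node(2,0) S=57.1166 payoff=20.6234 vs cont=18.3968 → 20.6234 [stop]  node(2,1) S=75.4900 payoff=2.2500 vs cont=6.2019 → 6.2019 [wait]  node(2,2) S=99.7738 payoff=0.0000 vs cont=0.8765 → 0.8765 [wait]  ⇒ S*(2)=57.1166
t_1: node(1,0) S=65.6638 payoff=12.0762 vs cont=12.0399 → 12.0762 [stop]  node(1,1) S=86.7867 payoff=0.0000 vs cont=3.0727 → 3.0727 [wait]  ⇒ S*(1)=65.6638
t_0: node(0,0) S=75.4900 payoff=2.2500 vs cont=6.7403 → 6.7403 [wait]  ⇒ S*(0)=-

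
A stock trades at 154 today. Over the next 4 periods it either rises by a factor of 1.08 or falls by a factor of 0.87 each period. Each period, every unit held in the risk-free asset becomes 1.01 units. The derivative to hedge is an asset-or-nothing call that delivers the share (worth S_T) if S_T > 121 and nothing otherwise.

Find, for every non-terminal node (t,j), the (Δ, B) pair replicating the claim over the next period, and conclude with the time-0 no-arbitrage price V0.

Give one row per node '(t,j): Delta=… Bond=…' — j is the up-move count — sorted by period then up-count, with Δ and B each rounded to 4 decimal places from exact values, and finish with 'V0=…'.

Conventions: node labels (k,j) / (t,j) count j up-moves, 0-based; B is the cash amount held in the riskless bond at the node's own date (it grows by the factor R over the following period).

(0,0): Delta=1.7068 Bond=-120.2842
(1,0): Delta=2.6135 Bond=-242.9741
(1,1): Delta=1.3415 Bond=-60.7435
(2,0): Delta=3.6662 Bond=-368.1058
(2,1): Delta=2.1895 Bond=-184.0529
(2,2): Delta=1.0000 Bond=0.0000
(3,0): Delta=0.0000 Bond=0.0000
(3,1): Delta=5.1429 Bond=-557.6803
(3,2): Delta=1.0000 Bond=0.0000
(3,3): Delta=1.0000 Bond=0.0000
V0=142.5584

No-arbitrage ⇒ martingale measure with p* = (R−d)/(u−d) = 0.6667.
Payoffs at expiry: V(4,0)=0.0000, V(4,1)=0.0000, V(4,2)=135.9586, V(4,3)=168.7762, V(4,4)=209.5153
(3,0): S=101.4095. Δ = (V_up−V_dn)/(S_up−S_dn) = (0.0000−0.0000)/(109.5222−88.2262) = 0.0000. V = [p*·0.0000 + (1−p*)·0.0000]/1.01 = 0.0000. B = V − Δ·S = 0.0000.
(3,1): S=125.8876. Δ = (V_up−V_dn)/(S_up−S_dn) = (135.9586−0.0000)/(135.9586−109.5222) = 5.1429. V = [p*·135.9586 + (1−p*)·0.0000]/1.01 = 89.7417. B = V − Δ·S = -557.6803.
(3,2): S=156.2743. Δ = (V_up−V_dn)/(S_up−S_dn) = (168.7762−135.9586)/(168.7762−135.9586) = 1.0000. V = [p*·168.7762 + (1−p*)·135.9586]/1.01 = 156.2743. B = V − Δ·S = 0.0000.
(3,3): S=193.9956. Δ = (V_up−V_dn)/(S_up−S_dn) = (209.5153−168.7762)/(209.5153−168.7762) = 1.0000. V = [p*·209.5153 + (1−p*)·168.7762]/1.01 = 193.9956. B = V − Δ·S = 0.0000.
(2,0): S=116.5626. Δ = (V_up−V_dn)/(S_up−S_dn) = (89.7417−0.0000)/(125.8876−101.4095) = 3.6662. V = [p*·89.7417 + (1−p*)·0.0000]/1.01 = 59.2354. B = V − Δ·S = -368.1058.
(2,1): S=144.6984. Δ = (V_up−V_dn)/(S_up−S_dn) = (156.2743−89.7417)/(156.2743−125.8876) = 2.1895. V = [p*·156.2743 + (1−p*)·89.7417]/1.01 = 132.7690. B = V − Δ·S = -184.0529.
(2,2): S=179.6256. Δ = (V_up−V_dn)/(S_up−S_dn) = (193.9956−156.2743)/(193.9956−156.2743) = 1.0000. V = [p*·193.9956 + (1−p*)·156.2743]/1.01 = 179.6256. B = V − Δ·S = 0.0000.
(1,0): S=133.9800. Δ = (V_up−V_dn)/(S_up−S_dn) = (132.7690−59.2354)/(144.6984−116.5626) = 2.6135. V = [p*·132.7690 + (1−p*)·59.2354]/1.01 = 107.1860. B = V − Δ·S = -242.9741.
(1,1): S=166.3200. Δ = (V_up−V_dn)/(S_up−S_dn) = (179.6256−132.7690)/(179.6256−144.6984) = 1.3415. V = [p*·179.6256 + (1−p*)·132.7690]/1.01 = 162.3829. B = V − Δ·S = -60.7435.
(0,0): S=154.0000. Δ = (V_up−V_dn)/(S_up−S_dn) = (162.3829−107.1860)/(166.3200−133.9800) = 1.7068. V = [p*·162.3829 + (1−p*)·107.1860]/1.01 = 142.5584. B = V − Δ·S = -120.2842.
Sanity check at the root: Δ(0,0)·S0 + B(0,0) reproduces V0 = 142.5584.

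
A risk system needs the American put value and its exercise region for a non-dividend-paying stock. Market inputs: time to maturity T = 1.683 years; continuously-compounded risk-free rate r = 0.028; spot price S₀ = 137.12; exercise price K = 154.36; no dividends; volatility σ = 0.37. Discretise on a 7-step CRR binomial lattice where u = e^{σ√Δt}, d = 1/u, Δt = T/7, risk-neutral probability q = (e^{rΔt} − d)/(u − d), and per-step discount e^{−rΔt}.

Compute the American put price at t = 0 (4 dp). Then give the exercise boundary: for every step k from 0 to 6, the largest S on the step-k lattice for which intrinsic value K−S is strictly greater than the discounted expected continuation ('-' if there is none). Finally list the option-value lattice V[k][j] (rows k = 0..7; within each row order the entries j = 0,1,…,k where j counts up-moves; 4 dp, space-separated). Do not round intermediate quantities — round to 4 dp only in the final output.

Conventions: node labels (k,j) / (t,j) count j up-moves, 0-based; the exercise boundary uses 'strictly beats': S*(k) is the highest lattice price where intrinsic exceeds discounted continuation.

price = 33.4593
boundary = - - - 79.5658 95.3933 79.5658 95.3933
tree:
33.4593
45.4119 20.6347
59.4757 30.4083 10.0522
74.7942 43.2764 16.5212 2.9962
87.9956 58.9667 26.4323 5.7269 0.0000
99.0067 74.7942 40.6862 10.9463 0.0000 0.0000
108.1908 87.9956 58.9667 20.9225 0.0000 0.0000 0.0000
115.8511 99.0067 74.7942 39.9907 0.0000 0.0000 0.0000 0.0000

Δt=0.24043, u=1.19892, d=0.83408, q=0.47328, disc=e^(-rΔt)=0.99329
k=7 terminal: V=max(K-S,0) → 115.8511 99.0067 74.7942 39.9907 0.0000 0.0000 0.0000 0.0000
k=6: j=0 S=46.1692 intr=108.1908 cont=107.1552 V=108.1908[EX]; j=1 S=66.3644 intr=87.9956 cont=86.9600 V=87.9956[EX]; j=2 S=95.3933 intr=58.9667 cont=57.9310 V=58.9667[EX]; j=3 S=137.1200 intr=17.2400 cont=20.9225 V=20.9225[hold]; j=4 S=197.0987 intr=0.0000 cont=0.0000 V=0.0000[hold]; j=5 S=283.3131 intr=0.0000 cont=0.0000 V=0.0000[hold]; j=6 S=407.2391 intr=0.0000 cont=0.0000 V=0.0000[hold]  S*(6)=95.3933
k=5: j=0 S=55.3533 intr=99.0067 cont=97.9710 V=99.0067[EX]; j=1 S=79.5658 intr=74.7942 cont=73.7585 V=74.7942[EX]; j=2 S=114.3693 intr=39.9907 cont=40.6862 V=40.6862[hold]; j=3 S=164.3964 intr=0.0000 cont=10.9463 V=10.9463[hold]; j=4 S=236.3062 intr=0.0000 cont=0.0000 V=0.0000[hold]; j=5 S=339.6707 intr=0.0000 cont=0.0000 V=0.0000[hold]  S*(5)=79.5658
k=4: j=0 S=66.3644 intr=87.9956 cont=86.9600 V=87.9956[EX]; j=1 S=95.3933 intr=58.9667 cont=58.2580 V=58.9667[EX]; j=2 S=137.1200 intr=17.2400 cont=26.4323 V=26.4323[hold]; j=3 S=197.0987 intr=0.0000 cont=5.7269 V=5.7269[hold]; j=4 S=283.3131 intr=0.0000 cont=0.0000 V=0.0000[hold]  S*(4)=95.3933
k=3: j=0 S=79.5658 intr=74.7942 cont=73.7585 V=74.7942[EX]; j=1 S=114.3693 intr=39.9907 cont=43.2764 V=43.2764[hold]; j=2 S=164.3964 intr=0.0000 cont=16.5212 V=16.5212[hold]; j=3 S=236.3062 intr=0.0000 cont=2.9962 V=2.9962[hold]  S*(3)=79.5658
k=2: j=0 S=95.3933 intr=58.9667 cont=59.4757 V=59.4757[hold]; j=1 S=137.1200 intr=17.2400 cont=30.4083 V=30.4083[hold]; j=2 S=197.0987 intr=0.0000 cont=10.0522 V=10.0522[hold]  S*(2)=-
k=1: j=0 S=114.3693 intr=39.9907 cont=45.4119 V=45.4119[hold]; j=1 S=164.3964 intr=0.0000 cont=20.6347 V=20.6347[hold]  S*(1)=-
k=0: j=0 S=137.1200 intr=17.2400 cont=33.4593 V=33.4593[hold]  S*(0)=-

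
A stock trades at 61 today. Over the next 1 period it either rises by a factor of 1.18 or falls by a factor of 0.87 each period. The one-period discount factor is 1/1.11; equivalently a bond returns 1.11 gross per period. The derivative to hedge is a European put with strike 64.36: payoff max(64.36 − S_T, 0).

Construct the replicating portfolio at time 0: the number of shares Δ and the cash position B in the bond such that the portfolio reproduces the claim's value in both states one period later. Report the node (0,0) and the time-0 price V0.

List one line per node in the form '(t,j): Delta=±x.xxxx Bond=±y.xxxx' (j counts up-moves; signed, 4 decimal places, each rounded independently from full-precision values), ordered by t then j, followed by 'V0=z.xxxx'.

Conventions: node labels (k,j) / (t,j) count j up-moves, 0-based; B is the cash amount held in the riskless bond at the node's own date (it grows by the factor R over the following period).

(0,0): Delta=-0.5970 Bond=38.7161
V0=2.2967

Arbitrage-free pricing uses the up-move probability p* = (R−d)/(u−d) = 0.7742, discounting each step at R = 1.11.
Terminal payoffs: V(1,0)=11.2900, V(1,1)=0.0000
  t=0,j=0: stock 61.0000 → up 71.9800 (V=0.0000), down 53.0700 (V=11.2900). Price 2.2967; hedge Δ=-0.5970, bond B=38.7161.
Sanity check at the root: Δ(0,0)·S0 + B(0,0) reproduces V0 = 2.2967.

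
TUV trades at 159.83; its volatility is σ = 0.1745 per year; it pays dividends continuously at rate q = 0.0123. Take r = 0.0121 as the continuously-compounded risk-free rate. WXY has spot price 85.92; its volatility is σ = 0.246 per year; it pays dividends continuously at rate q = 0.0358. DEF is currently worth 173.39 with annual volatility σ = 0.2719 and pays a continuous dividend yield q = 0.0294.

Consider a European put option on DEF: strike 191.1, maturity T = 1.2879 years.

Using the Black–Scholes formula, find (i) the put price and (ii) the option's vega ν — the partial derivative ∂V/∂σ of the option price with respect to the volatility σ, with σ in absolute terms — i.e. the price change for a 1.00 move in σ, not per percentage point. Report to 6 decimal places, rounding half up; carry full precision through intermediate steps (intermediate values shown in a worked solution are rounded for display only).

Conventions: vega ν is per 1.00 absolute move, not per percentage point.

σ√T = 0.2719·√1.2879 = 0.308568
d₁ = (ln(S/K) + (r−q+σ²/2)T) / (σ√T) = (ln(173.39/191.1) + (0.0121−0.0294+0.2719²/2)·1.2879) / 0.308568 = (-0.097253 + 0.025326) / 0.308568 = -0.233100
d₂ = d₁ − σ√T = -0.233100 − 0.308568 = -0.541668
e^{−rT} = 0.984537
e^{−qT} = 0.962844
N(−d₁) = 0.592158,  N(−d₂) = 0.705976
Put price V = K·e^{−rT}·N(−d₂) − S·e^{−qT}·N(−d₁) = 132.825952 − 98.859304 = 33.966648
φ(d₁) = (1/√(2π))·e^{−d₁²/2} = 0.388250
ν = S·e^{−qT}·φ(d₁)·√T = 73.558370

price = 33.966648
ν = 73.558370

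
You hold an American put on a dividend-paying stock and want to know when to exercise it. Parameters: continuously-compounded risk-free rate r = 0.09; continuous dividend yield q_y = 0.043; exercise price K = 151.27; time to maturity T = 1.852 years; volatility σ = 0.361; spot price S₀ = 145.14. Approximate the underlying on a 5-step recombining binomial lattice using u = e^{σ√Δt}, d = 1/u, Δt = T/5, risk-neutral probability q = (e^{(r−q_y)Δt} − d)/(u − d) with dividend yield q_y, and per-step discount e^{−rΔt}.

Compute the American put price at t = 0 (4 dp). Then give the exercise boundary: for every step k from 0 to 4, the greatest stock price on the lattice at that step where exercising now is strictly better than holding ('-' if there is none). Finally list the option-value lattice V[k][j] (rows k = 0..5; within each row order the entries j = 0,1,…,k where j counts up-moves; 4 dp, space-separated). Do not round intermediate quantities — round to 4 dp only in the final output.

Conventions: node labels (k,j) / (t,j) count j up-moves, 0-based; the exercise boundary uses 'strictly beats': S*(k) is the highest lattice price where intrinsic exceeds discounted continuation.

Δt=0.37040  u=1.24571  d=0.80275  q=0.48494  discount=0.96721
step 5 (expiry): payoffs max(K−S,0) = 102.8861 76.1881 34.7582 0.0000 0.0000 0.0000
step 4: (k=4,j=0): S=60.2723, K−S=90.9977, hold=86.9904 ⇒ V=90.9977 exercise | (k=4,j=1): S=93.5304, K−S=57.7396, hold=54.2579 ⇒ V=57.7396 exercise | (k=4,j=2): S=145.1400, K−S=6.1300, hold=17.3156 ⇒ V=17.3156 continue | (k=4,j=3): S=225.2276, K−S=0.0000, hold=0.0000 ⇒ V=0.0000 continue | (k=4,j=4): S=349.5073, K−S=0.0000, hold=0.0000 ⇒ V=0.0000 continue  boundary S*=93.5304
step 3: (k=3,j=0): S=75.0819, K−S=76.1881, hold=72.4149 ⇒ V=76.1881 exercise | (k=3,j=1): S=116.5118, K−S=34.7582, hold=36.8861 ⇒ V=36.8861 continue | (k=3,j=2): S=180.8025, K−S=0.0000, hold=8.6262 ⇒ V=8.6262 continue | (k=3,j=3): S=280.5685, K−S=0.0000, hold=0.0000 ⇒ V=0.0000 continue  boundary S*=75.0819
step 2: (k=2,j=0): S=93.5304, K−S=57.7396, hold=55.2560 ⇒ V=57.7396 exercise | (k=2,j=1): S=145.1400, K−S=6.1300, hold=22.4217 ⇒ V=22.4217 continue | (k=2,j=2): S=225.2276, K−S=0.0000, hold=4.2974 ⇒ V=4.2974 continue  boundary S*=93.5304
step 1: (k=1,j=0): S=116.5118, K−S=34.7582, hold=39.2811 ⇒ V=39.2811 continue | (k=1,j=1): S=180.8025, K−S=0.0000, hold=13.1856 ⇒ V=13.1856 continue  boundary S*=-
step 0: (k=0,j=0): S=145.1400, K−S=6.1300, hold=25.7534 ⇒ V=25.7534 continue  boundary S*=-

price = 25.7534
boundary = - - 93.5304 75.0819 93.5304
tree:
25.7534
39.2811 13.1856
57.7396 22.4217 4.2974
76.1881 36.8861 8.6262 0.0000
90.9977 57.7396 17.3156 0.0000 0.0000
102.8861 76.1881 34.7582 0.0000 0.0000 0.0000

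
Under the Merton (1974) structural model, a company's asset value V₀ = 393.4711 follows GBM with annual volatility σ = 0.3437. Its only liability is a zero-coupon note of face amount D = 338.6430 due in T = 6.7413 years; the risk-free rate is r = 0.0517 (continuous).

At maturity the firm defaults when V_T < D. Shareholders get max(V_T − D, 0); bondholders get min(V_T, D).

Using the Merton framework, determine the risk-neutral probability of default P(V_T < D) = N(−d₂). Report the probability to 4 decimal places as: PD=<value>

PD=0.4552

Equity is a call on the firm's assets struck at D = 338.6430:
d₁ = [ln(V₀/D) + (r + σ²/2)T] / (σ√T)
   = [ln(393.4711/338.6430) + (0.0517 + 0.5·0.3437²)·6.7413] / (0.3437·√6.7413)
   = [0.150061 + 0.746699] / 0.892383 = 1.004905
d₂ = d₁ − σ√T = 1.004905 − 0.892383 = 0.112522
risk-neutral PD = N(−d₂) = N(-0.112522) = 0.455205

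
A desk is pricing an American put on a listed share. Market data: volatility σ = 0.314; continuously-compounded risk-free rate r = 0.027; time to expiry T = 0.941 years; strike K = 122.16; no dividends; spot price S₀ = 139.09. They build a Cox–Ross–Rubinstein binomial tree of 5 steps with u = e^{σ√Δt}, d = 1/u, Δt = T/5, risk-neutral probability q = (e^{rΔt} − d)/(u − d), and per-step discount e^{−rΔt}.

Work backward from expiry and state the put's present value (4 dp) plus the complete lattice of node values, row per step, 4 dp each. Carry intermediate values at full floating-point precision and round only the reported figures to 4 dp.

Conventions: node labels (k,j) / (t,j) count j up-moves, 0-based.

params: Δt=0.18820 u=1.14593 d=0.87265 q=0.48464 e^(-rΔt)=0.99493
t_5 payoffs: 51.7720 29.7290 0.7830 0.0000 0.0000 0.0000
k=4: node(4,0) S=80.6600 payoff=41.5000 vs cont=40.8808 → 41.5000 [stop]  node(4,1) S=105.9198 payoff=16.2402 vs cont=15.6210 → 16.2402 [stop]  node(4,2) S=139.0900 payoff=0.0000 vs cont=0.4015 → 0.4015 [wait]  node(4,3) S=182.6479 payoff=0.0000 vs cont=0.0000 → 0.0000 [wait]  node(4,4) S=239.8466 payoff=0.0000 vs cont=0.0000 → 0.0000 [wait]
k=3: node(3,0) S=92.4310 payoff=29.7290 vs cont=29.1098 → 29.7290 [stop]  node(3,1) S=121.3770 payoff=0.7830 vs cont=8.5207 → 8.5207 [wait]  node(3,2) S=159.3879 payoff=0.0000 vs cont=0.2059 → 0.2059 [wait]  node(3,3) S=209.3024 payoff=0.0000 vs cont=0.0000 → 0.0000 [wait]
k=2: node(2,0) S=105.9198 payoff=16.2402 vs cont=19.3521 → 19.3521 [wait]  node(2,1) S=139.0900 payoff=0.0000 vs cont=4.4683 → 4.4683 [wait]  node(2,2) S=182.6479 payoff=0.0000 vs cont=0.1056 → 0.1056 [wait]
k=1: node(1,0) S=121.3770 payoff=0.7830 vs cont=12.0773 → 12.0773 [wait]  node(1,1) S=159.3879 payoff=0.0000 vs cont=2.3420 → 2.3420 [wait]
k=0: node(0,0) S=139.0900 payoff=0.0000 vs cont=7.3219 → 7.3219 [wait]

price = 7.3219
tree:
7.3219
12.0773 2.3420
19.3521 4.4683 0.1056
29.7290 8.5207 0.2059 0.0000
41.5000 16.2402 0.4015 0.0000 0.0000
51.7720 29.7290 0.7830 0.0000 0.0000 0.0000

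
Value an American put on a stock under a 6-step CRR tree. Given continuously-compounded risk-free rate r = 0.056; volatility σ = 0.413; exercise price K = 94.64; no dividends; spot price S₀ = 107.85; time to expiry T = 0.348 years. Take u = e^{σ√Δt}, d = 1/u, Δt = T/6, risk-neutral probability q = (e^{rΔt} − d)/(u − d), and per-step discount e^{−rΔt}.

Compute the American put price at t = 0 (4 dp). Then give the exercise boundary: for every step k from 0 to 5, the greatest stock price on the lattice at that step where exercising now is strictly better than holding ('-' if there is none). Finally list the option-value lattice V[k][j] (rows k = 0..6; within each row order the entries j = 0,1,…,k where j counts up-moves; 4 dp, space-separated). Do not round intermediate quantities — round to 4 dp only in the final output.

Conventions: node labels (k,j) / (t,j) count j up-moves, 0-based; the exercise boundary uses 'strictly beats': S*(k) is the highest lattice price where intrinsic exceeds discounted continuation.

params: Δt=0.05800 u=1.10458 d=0.90532 q=0.49148 e^(-rΔt)=0.99676
t_6 payoffs: 35.2599 22.1907 6.2451 0.0000 0.0000 0.0000 0.0000
t_5: node(5,0) S=65.5900 payoff=29.0500 vs cont=28.7431 → 29.0500 [stop]  node(5,1) S=80.0259 payoff=14.6141 vs cont=14.3072 → 14.6141 [stop]  node(5,2) S=97.6391 payoff=0.0000 vs cont=3.1655 → 3.1655 [wait]  node(5,3) S=119.1288 payoff=0.0000 vs cont=0.0000 → 0.0000 [wait]  node(5,4) S=145.3482 payoff=0.0000 vs cont=0.0000 → 0.0000 [wait]  node(5,5) S=177.3383 payoff=0.0000 vs cont=0.0000 → 0.0000 [wait]  ⇒ S*(5)=80.0259
t_4: node(4,0) S=72.4493 payoff=22.1907 vs cont=21.8838 → 22.1907 [stop]  node(4,1) S=88.3949 payoff=6.2451 vs cont=8.9581 → 8.9581 [wait]  node(4,2) S=107.8500 payoff=0.0000 vs cont=1.6045 → 1.6045 [wait]  node(4,3) S=131.5870 payoff=0.0000 vs cont=0.0000 → 0.0000 [wait]  node(4,4) S=160.5484 payoff=0.0000 vs cont=0.0000 → 0.0000 [wait]  ⇒ S*(4)=72.4493
t_3: node(3,0) S=80.0259 payoff=14.6141 vs cont=15.6363 → 15.6363 [wait]  node(3,1) S=97.6391 payoff=0.0000 vs cont=5.3266 → 5.3266 [wait]  node(3,2) S=119.1288 payoff=0.0000 vs cont=0.8133 → 0.8133 [wait]  node(3,3) S=145.3482 payoff=0.0000 vs cont=0.0000 → 0.0000 [wait]  ⇒ S*(3)=-
t_2: node(2,0) S=88.3949 payoff=6.2451 vs cont=10.5350 → 10.5350 [wait]  node(2,1) S=107.8500 payoff=0.0000 vs cont=3.0983 → 3.0983 [wait]  node(2,2) S=131.5870 payoff=0.0000 vs cont=0.4122 → 0.4122 [wait]  ⇒ S*(2)=-
t_1: node(1,0) S=97.6391 payoff=0.0000 vs cont=6.8577 → 6.8577 [wait]  node(1,1) S=119.1288 payoff=0.0000 vs cont=1.7724 → 1.7724 [wait]  ⇒ S*(1)=-
t_0: node(0,0) S=107.8500 payoff=0.0000 vs cont=4.3442 → 4.3442 [wait]  ⇒ S*(0)=-

price = 4.3442
boundary = - - - - 72.4493 80.0259
tree:
4.3442
6.8577 1.7724
10.5350 3.0983 0.4122
15.6363 5.3266 0.8133 0.0000
22.1907 8.9581 1.6045 0.0000 0.0000
29.0500 14.6141 3.1655 0.0000 0.0000 0.0000
35.2599 22.1907 6.2451 0.0000 0.0000 0.0000 0.0000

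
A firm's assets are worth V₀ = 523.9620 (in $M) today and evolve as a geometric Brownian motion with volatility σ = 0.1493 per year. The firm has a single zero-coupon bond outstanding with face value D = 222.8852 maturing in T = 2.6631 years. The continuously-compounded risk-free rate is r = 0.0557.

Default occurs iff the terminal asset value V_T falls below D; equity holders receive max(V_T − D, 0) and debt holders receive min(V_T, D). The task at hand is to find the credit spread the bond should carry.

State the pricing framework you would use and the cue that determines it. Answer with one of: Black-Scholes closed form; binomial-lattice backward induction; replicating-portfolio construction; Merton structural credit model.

Key observation: the question is about default risk generated by asset-value dynamics against a debt face of 222.8852 — the structural framework prices exactly that.

framework: Merton structural credit model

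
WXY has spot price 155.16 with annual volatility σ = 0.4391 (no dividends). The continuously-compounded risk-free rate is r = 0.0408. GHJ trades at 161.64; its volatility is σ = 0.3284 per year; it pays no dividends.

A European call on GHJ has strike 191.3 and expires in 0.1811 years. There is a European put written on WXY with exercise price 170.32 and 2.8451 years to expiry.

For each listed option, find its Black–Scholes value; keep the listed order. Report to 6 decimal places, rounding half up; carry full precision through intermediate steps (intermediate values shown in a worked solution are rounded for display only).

price(GHJ call K=191.3) = 1.510114
price(WXY put K=170.32) = 42.579905

[GHJ call K=191.3]
σ√T = 0.3284·√0.1811 = 0.139753
d₁ = (ln(S/K) + (r+σ²/2)T) / (σ√T) = (ln(161.64/191.3) + (0.0408+0.3284²/2)·0.1811) / 0.139753 = (-0.168471 + 0.017154) / 0.139753 = -1.082742
d₂ = d₁ − σ√T = -1.082742 − 0.139753 = -1.222495
e^{−rT} = 0.992638
N(d₁) = 0.139462,  N(d₂) = 0.110760
price = S·N(d₁) − K·e^{−rT}·N(d₂) = 22.542559 − 21.032445 = 1.510114
[WXY put K=170.32]
σ√T = 0.4391·√2.8451 = 0.740649
d₁ = (ln(S/K) + (r+σ²/2)T) / (σ√T) = (ln(155.16/170.32) + (0.0408+0.4391²/2)·2.8451) / 0.740649 = (-0.093222 + 0.390360) / 0.740649 = 0.401186
d₂ = d₁ − σ√T = 0.401186 − 0.740649 = -0.339462
e^{−rT} = 0.890404
N(−d₁) = 0.344141,  N(−d₂) = 0.632869
price = K·e^{−rT}·N(−d₂) − S·N(−d₁) = 95.976897 − 53.396992 = 42.579905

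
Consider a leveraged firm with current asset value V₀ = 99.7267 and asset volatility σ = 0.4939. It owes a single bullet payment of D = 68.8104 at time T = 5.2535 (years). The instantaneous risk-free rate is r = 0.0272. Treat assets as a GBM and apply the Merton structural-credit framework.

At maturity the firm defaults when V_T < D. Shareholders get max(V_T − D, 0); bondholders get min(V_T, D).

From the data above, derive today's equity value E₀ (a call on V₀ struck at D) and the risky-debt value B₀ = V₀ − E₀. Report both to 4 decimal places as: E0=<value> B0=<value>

Apply the equity-as-call identities (strike 68.8104, horizon 5.2535 years):
d₁ = [ln(V₀/D) + (r + σ²/2)T] / (σ√T)
   = [ln(99.7267/68.8104) + (0.0272 + 0.5·0.4939²)·5.2535] / (0.4939·√5.2535)
   = [0.371079 + 0.783657] / 1.132044 = 1.020045
d₂ = d₁ − σ√T = 1.020045 − 1.132044 = -0.111999
N(d₁) = 0.846146,  N(d₂) = 0.455412,  e^(−rT) = 0.866845
E₀ = V₀·N(d₁) − D·e^(−rT)·N(d₂)
   = 99.7267·0.846146 − 68.8104·0.866845·0.455412 = 57.219002
B₀ = V₀ − E₀ = 99.7267 − 57.219002 = 42.507698

E0=57.2190 B0=42.5077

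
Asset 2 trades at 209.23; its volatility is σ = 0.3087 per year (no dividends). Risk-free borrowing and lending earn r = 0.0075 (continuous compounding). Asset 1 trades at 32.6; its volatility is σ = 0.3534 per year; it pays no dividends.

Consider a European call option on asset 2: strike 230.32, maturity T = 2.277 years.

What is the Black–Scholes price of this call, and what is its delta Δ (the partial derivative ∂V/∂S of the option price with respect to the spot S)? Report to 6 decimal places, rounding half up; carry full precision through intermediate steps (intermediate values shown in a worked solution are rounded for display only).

σ√T = 0.3087·√2.277 = 0.465820
d₁ = (ln(S/K) + (r+σ²/2)T) / (σ√T) = (ln(209.23/230.32) + (0.0075+0.3087²/2)·2.277) / 0.465820 = (-0.096036 + 0.125572) / 0.465820 = 0.063407
d₂ = d₁ − σ√T = 0.063407 − 0.465820 = -0.402413
e^{−rT} = 0.983067
N(d₁) = 0.525279,  N(d₂) = 0.343690
Call price V = S·N(d₁) − K·e^{−rT}·N(d₂) = 109.904059 − 77.818314 = 32.085745
Δ = N(d₁) = 0.525279

price = 32.085745
Δ = 0.525279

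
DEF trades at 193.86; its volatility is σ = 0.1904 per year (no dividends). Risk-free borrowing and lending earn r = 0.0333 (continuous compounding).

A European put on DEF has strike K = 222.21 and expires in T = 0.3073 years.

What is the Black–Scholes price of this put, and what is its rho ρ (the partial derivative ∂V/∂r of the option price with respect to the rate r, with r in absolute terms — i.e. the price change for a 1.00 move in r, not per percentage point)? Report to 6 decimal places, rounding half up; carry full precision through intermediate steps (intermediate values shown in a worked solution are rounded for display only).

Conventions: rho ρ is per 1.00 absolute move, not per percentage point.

σ√T = 0.1904·√0.3073 = 0.105548
d₁ = (ln(S/K) + (r+σ²/2)T) / (σ√T) = (ln(193.86/222.21) + (0.0333+0.1904²/2)·0.3073) / 0.105548 = (-0.136487 + 0.015803) / 0.105548 = -1.143403
d₂ = d₁ − σ√T = -1.143403 − 0.105548 = -1.248951
e^{−rT} = 0.989819
N(−d₁) = 0.873564,  N(−d₂) = 0.894158
Put price V = K·e^{−rT}·N(−d₂) − S·N(−d₁) = 196.668086 − 169.349182 = 27.318904
ρ = −K·T·e^{−rT}·N(−d₂) = -60.436103

price = 27.318904
ρ = -60.436103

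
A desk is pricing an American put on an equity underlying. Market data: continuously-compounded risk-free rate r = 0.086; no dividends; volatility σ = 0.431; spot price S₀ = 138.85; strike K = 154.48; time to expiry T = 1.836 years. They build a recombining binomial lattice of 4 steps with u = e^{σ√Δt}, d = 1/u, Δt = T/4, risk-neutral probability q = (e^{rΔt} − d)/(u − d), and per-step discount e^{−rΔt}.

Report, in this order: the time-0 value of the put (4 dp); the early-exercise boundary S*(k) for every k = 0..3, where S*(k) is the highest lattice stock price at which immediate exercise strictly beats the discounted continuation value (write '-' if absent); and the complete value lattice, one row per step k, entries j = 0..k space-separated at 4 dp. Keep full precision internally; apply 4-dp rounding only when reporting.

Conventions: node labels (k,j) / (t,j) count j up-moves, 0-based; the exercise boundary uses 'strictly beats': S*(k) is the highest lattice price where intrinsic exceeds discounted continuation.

price = 32.0053
boundary = - - 77.4315 103.6888
tree:
32.0053
50.8200 15.4488
77.0485 28.2436 3.6763
96.6566 50.7912 7.5803 0.0000
111.2994 77.0485 15.6300 0.0000 0.0000

params: Δt=0.45900 u=1.33910 d=0.74677 q=0.49549 e^(-rΔt)=0.96129
t_4 payoffs: 111.2994 77.0485 15.6300 0.0000 0.0000
t_3: node(3,0) S=57.8234 payoff=96.6566 vs cont=90.6775 → 96.6566 [stop]  node(3,1) S=103.6888 payoff=50.7912 vs cont=44.8121 → 50.7912 [stop]  node(3,2) S=185.9345 payoff=0.0000 vs cont=7.5803 → 7.5803 [wait]  node(3,3) S=333.4176 payoff=0.0000 vs cont=0.0000 → 0.0000 [wait]  ⇒ S*(3)=103.6888
t_2: node(2,0) S=77.4315 payoff=77.0485 vs cont=71.0694 → 77.0485 [stop]  node(2,1) S=138.8500 payoff=15.6300 vs cont=28.2436 → 28.2436 [wait]  node(2,2) S=248.9856 payoff=0.0000 vs cont=3.6763 → 3.6763 [wait]  ⇒ S*(2)=77.4315
t_1: node(1,0) S=103.6888 payoff=50.7912 vs cont=50.8200 → 50.8200 [wait]  node(1,1) S=185.9345 payoff=0.0000 vs cont=15.4488 → 15.4488 [wait]  ⇒ S*(1)=-
t_0: node(0,0) S=138.8500 payoff=15.6300 vs cont=32.0053 → 32.0053 [wait]  ⇒ S*(0)=-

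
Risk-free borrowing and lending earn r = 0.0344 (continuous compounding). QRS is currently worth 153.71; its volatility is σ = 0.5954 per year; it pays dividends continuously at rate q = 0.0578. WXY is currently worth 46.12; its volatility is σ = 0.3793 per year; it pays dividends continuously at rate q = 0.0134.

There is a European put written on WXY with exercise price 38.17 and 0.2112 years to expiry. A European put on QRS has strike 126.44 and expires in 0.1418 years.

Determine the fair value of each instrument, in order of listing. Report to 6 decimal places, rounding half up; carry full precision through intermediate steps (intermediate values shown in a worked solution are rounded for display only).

[WXY put K=38.17]
σ√T = 0.3793·√0.2112 = 0.174313
d₁ = (ln(S/K) + (r−q+σ²/2)T) / (σ√T) = (ln(46.12/38.17) + (0.0344−0.0134+0.3793²/2)·0.2112) / 0.174313 = (0.189197 + 0.019628) / 0.174313 = 1.197986
d₂ = d₁ − σ√T = 1.197986 − 0.174313 = 1.023673
e^{−rT} = 0.992761
e^{−qT} = 0.997174
N(−d₁) = 0.115461,  N(−d₂) = 0.152995
price = K·e^{−rT}·N(−d₂) − S·e^{−qT}·N(−d₁) = 5.797541 − 5.310023 = 0.487517
[QRS put K=126.44]
σ√T = 0.5954·√0.1418 = 0.224206
d₁ = (ln(S/K) + (r−q+σ²/2)T) / (σ√T) = (ln(153.71/126.44) + (0.0344−0.0578+0.5954²/2)·0.1418) / 0.224206 = (0.195300 + 0.021816) / 0.224206 = 0.968377
d₂ = d₁ − σ√T = 0.968377 − 0.224206 = 0.744171
e^{−rT} = 0.995134
e^{−qT} = 0.991837
N(−d₁) = 0.166428,  N(−d₂) = 0.228386
price = K·e^{−rT}·N(−d₂) − S·e^{−qT}·N(−d₁) = 28.736660 − 25.372838 = 3.363822

price(WXY put K=38.17) = 0.487517
price(QRS put K=126.44) = 3.363822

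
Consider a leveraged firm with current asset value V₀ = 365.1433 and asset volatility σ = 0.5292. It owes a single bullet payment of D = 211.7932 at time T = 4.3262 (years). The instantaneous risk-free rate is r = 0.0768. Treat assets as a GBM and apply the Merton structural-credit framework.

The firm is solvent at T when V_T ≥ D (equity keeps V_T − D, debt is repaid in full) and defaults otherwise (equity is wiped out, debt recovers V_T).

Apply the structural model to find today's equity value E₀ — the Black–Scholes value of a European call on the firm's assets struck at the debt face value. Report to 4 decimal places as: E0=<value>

With assets at 365.1433 and a single debt payment of 211.7932 at 4.3262 years:
d₁ = [ln(V₀/D) + (r + σ²/2)T] / (σ√T)
   = [ln(365.1433/211.7932) + (0.0768 + 0.5·0.5292²)·4.3262] / (0.5292·√4.3262)
   = [0.544680 + 0.938034] / 1.100711 = 1.347051
d₂ = d₁ − σ√T = 1.347051 − 1.100711 = 0.246341
N(d₁) = 0.911018,  N(d₂) = 0.597291,  e^(−rT) = 0.717306
E₀ = V₀·N(d₁) − D·e^(−rT)·N(d₂)
   = 365.1433·0.911018 − 211.7932·0.717306·0.597291 = 241.911387

E0=241.9114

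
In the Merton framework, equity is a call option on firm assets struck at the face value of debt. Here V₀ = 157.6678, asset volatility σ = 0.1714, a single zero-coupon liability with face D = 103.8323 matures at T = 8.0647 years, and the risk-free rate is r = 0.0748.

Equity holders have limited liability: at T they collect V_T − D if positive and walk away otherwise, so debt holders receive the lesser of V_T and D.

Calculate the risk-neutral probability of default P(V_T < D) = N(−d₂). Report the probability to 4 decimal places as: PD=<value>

PD=0.0319

With assets at 157.6678 and a single debt payment of 103.8323 at 8.0647 years:
d₁ = [ln(V₀/D) + (r + σ²/2)T] / (σ√T)
   = [ln(157.6678/103.8323) + (0.0748 + 0.5·0.1714²)·8.0647] / (0.1714·√8.0647)
   = [0.417713 + 0.721702] / 0.486749 = 2.340868
d₂ = d₁ − σ√T = 2.340868 − 0.486749 = 1.854120
risk-neutral PD = N(−d₂) = N(-1.854120) = 0.031861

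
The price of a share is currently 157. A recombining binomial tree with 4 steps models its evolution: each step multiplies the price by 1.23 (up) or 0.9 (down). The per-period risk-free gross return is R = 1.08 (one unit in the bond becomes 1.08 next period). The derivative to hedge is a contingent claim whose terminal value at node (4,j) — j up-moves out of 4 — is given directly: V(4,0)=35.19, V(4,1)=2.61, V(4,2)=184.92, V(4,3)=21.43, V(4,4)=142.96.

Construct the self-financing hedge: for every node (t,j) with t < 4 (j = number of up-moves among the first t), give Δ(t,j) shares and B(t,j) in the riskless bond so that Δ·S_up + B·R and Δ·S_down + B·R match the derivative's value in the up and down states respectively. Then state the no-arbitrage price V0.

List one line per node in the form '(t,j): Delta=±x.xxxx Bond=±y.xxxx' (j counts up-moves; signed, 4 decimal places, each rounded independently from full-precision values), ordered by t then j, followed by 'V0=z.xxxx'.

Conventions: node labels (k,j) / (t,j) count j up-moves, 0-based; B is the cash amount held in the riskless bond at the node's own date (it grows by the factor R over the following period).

Arbitrage-free pricing uses the up-move probability p* = (R−d)/(u−d) = 0.5455, discounting each step at R = 1.08.
Terminal payoffs: V(4,0)=35.1900, V(4,1)=2.6100, V(4,2)=184.9200, V(4,3)=21.4300, V(4,4)=142.9600
(3,0): S=114.4530. Δ = (V_up−V_dn)/(S_up−S_dn) = (2.6100−35.1900)/(140.7772−103.0077) = -0.8626. V = [p*·2.6100 + (1−p*)·35.1900]/1.08 = 16.1288. B = V − Δ·S = 114.8561.
(3,1): S=156.4191. Δ = (V_up−V_dn)/(S_up−S_dn) = (184.9200−2.6100)/(192.3955−140.7772) = 3.5319. V = [p*·184.9200 + (1−p*)·2.6100]/1.08 = 94.4924. B = V − Δ·S = -457.9621.
(3,2): S=213.7728. Δ = (V_up−V_dn)/(S_up−S_dn) = (21.4300−184.9200)/(262.9405−192.3955) = -2.3175. V = [p*·21.4300 + (1−p*)·184.9200]/1.08 = 88.6515. B = V − Δ·S = 584.0758.
(3,3): S=292.1561. Δ = (V_up−V_dn)/(S_up−S_dn) = (142.9600−21.4300)/(359.3520−262.9405) = 1.2605. V = [p*·142.9600 + (1−p*)·21.4300]/1.08 = 81.2214. B = V − Δ·S = -287.0513.
(2,0): S=127.1700. Δ = (V_up−V_dn)/(S_up−S_dn) = (94.4924−16.1288)/(156.4191−114.4530) = 1.8673. V = [p*·94.4924 + (1−p*)·16.1288]/1.08 = 54.5117. B = V − Δ·S = -182.9539.
(2,1): S=173.7990. Δ = (V_up−V_dn)/(S_up−S_dn) = (88.6515−94.4924)/(213.7728−156.4191) = -0.1018. V = [p*·88.6515 + (1−p*)·94.4924]/1.08 = 84.5430. B = V − Δ·S = 102.2428.
(2,2): S=237.5253. Δ = (V_up−V_dn)/(S_up−S_dn) = (81.2214−88.6515)/(292.1561−213.7728) = -0.0948. V = [p*·81.2214 + (1−p*)·88.6515]/1.08 = 78.3321. B = V − Δ·S = 100.8477.
(1,0): S=141.3000. Δ = (V_up−V_dn)/(S_up−S_dn) = (84.5430−54.5117)/(173.7990−127.1700) = 0.6440. V = [p*·84.5430 + (1−p*)·54.5117]/1.08 = 65.6411. B = V − Δ·S = -25.3630.
(1,1): S=193.1100. Δ = (V_up−V_dn)/(S_up−S_dn) = (78.3321−84.5430)/(237.5253−173.7990) = -0.0975. V = [p*·78.3321 + (1−p*)·84.5430]/1.08 = 75.1438. B = V − Δ·S = 93.9646.
(0,0): S=157.0000. Δ = (V_up−V_dn)/(S_up−S_dn) = (75.1438−65.6411)/(193.1100−141.3000) = 0.1834. V = [p*·75.1438 + (1−p*)·65.6411]/1.08 = 65.5781. B = V − Δ·S = 36.7822.
Check: Δ(0,0)·S0 + B(0,0) = 65.5781 = V0.

(0,0): Delta=0.1834 Bond=36.7822
(1,0): Delta=0.6440 Bond=-25.3630
(1,1): Delta=-0.0975 Bond=93.9646
(2,0): Delta=1.8673 Bond=-182.9539
(2,1): Delta=-0.1018 Bond=102.2428
(2,2): Delta=-0.0948 Bond=100.8477
(3,0): Delta=-0.8626 Bond=114.8561
(3,1): Delta=3.5319 Bond=-457.9621
(3,2): Delta=-2.3175 Bond=584.0758
(3,3): Delta=1.2605 Bond=-287.0513
V0=65.5781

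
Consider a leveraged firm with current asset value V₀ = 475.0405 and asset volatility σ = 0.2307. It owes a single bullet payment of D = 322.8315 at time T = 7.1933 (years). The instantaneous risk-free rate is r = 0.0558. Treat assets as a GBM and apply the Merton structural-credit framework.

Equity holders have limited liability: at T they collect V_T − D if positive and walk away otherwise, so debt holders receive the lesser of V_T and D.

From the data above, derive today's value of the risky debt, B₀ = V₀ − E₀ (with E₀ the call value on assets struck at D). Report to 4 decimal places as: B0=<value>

With assets at 475.0405 and a single debt payment of 322.8315 at 7.1933 years:
d₁ = [ln(V₀/D) + (r + σ²/2)T] / (σ√T)
   = [ln(475.0405/322.8315) + (0.0558 + 0.5·0.2307²)·7.1933] / (0.2307·√7.1933)
   = [0.386270 + 0.592809] / 0.618745 = 1.582362
d₂ = d₁ − σ√T = 1.582362 − 0.618745 = 0.963617
N(d₁) = 0.943216,  N(d₂) = 0.832381,  e^(−rT) = 0.669392
E₀ = V₀·N(d₁) − D·e^(−rT)·N(d₂)
   = 475.0405·0.943216 − 322.8315·0.669392·0.832381 = 268.187951
B₀ = V₀ − E₀ = 475.0405 − 268.187951 = 206.852549

B0=206.8525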